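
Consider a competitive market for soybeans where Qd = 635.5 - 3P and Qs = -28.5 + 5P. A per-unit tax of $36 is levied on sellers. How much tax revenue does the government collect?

Tax revenue = 11484

Pre-tax equilibrium: P* = 83, Q* = 386.5.
Tax on sellers shifts supply to Qs = -28.5 + 5(P − 36) = -208.5 + 5P.
635.5 - 3P = -208.5 + 5P gives buyer price Pb = 105.5; sellers receive Ps = 105.5 − 36 = 69.5.
New quantity: Q = 635.5 − 3(105.5) = 319.
Revenue = 36 × 319 = 11484.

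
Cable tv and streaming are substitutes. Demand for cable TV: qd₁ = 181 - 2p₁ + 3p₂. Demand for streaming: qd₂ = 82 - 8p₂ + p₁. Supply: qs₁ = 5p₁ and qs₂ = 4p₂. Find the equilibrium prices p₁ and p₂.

p₁ = 806/27, p₂ = 755/81

Market 1: 181 - 2p₁ + 3p₂ = 5p₁ → 7p₁ - 3p₂ = 181.
Market 2: 12p₂ - p₁ = 82.
Eliminating p₂: 12×(1) + 3×(2) gives 81p₁ = 2418, so p₁ = 806/27.
Back-substitute into (2): p₂ = (82 + 1×806/27) / 12 = 755/81.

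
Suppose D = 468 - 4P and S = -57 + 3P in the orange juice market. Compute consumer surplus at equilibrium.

Consumer surplus = 3528

Equilibrium: 468 - 4P = -57 + 3P gives P* = 75, Q* = 168.
Demand choke price (D = 0): P = 117.
CS = ½(117 − 75)(168) = 3528.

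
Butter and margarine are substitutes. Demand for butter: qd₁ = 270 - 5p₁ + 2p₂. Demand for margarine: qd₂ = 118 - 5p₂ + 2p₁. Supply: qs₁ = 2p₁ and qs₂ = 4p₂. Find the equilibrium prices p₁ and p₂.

p₁ = 2666/59, p₂ = 1366/59

Market 1: 270 - 5p₁ + 2p₂ = 2p₁ → 7p₁ - 2p₂ = 270.
Market 2: 9p₂ - 2p₁ = 118.
Eliminating p₂: 9×(1) + 2×(2) gives 59p₁ = 2666, so p₁ = 2666/59.
Back-substitute into (2): p₂ = (118 + 2×2666/59) / 9 = 1366/59.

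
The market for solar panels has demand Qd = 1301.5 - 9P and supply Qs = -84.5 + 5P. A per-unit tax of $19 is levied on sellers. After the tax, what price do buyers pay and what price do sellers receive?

Buyers pay 1481/14, sellers receive 1215/14

Pre-tax equilibrium: P* = 99, Q* = 410.5.
Tax on sellers shifts supply to Qs = -84.5 + 5(P − 19) = -179.5 + 5P.
1301.5 - 9P = -179.5 + 5P gives buyer price Pb = 1481/14; sellers receive Ps = 1481/14 − 19 = 1215/14.
New quantity: Q = 1301.5 − 9(1481/14) = 2446/7.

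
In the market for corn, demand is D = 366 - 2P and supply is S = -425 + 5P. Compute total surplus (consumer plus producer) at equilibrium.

Total surplus = 6860

Equilibrium: 366 - 2P = -425 + 5P gives P* = 113, Q* = 140.
Demand choke price: P = 183; supply starts at P = 85.
CS = ½(183 − 113)(140) = 4900; PS = ½(113 − 85)(140) = 1960.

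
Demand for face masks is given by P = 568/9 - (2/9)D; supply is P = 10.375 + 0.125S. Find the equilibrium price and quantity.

P* = 29.36, Q* = 151.88

Set the two price expressions equal: 568/9 - (2/9)Q = 10.375 + 0.125Q.
3797/72 = (25/72)Q, so Q* = 151.88.
P* = 568/9 − (2/9)(151.88) = 29.36.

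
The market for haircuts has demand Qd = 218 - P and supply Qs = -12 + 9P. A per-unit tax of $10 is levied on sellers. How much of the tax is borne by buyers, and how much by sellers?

Buyers bear $9, sellers bear $1

Pre-tax equilibrium: P* = 23, Q* = 195.
Tax on sellers shifts supply to Qs = -12 + 9(P − 10) = -102 + 9P.
218 - P = -102 + 9P gives buyer price Pb = 32; sellers receive Ps = 32 − 10 = 22.
New quantity: Q = 218 − 1(32) = 186.
Buyer burden = 32 − 23 = 9; seller burden = 23 − 22 = 1.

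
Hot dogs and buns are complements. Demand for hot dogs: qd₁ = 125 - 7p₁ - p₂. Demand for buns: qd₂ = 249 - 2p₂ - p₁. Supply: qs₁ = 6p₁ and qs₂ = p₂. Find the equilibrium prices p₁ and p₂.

p₁ = 63/19, p₂ = 1556/19

Market 1: 125 - 7p₁ - p₂ = 6p₁ → 13p₁ + p₂ = 125.
Market 2: 3p₂ + p₁ = 249.
Eliminating p₂: 3×(1) − 1×(2) gives 38p₁ = 126, so p₁ = 63/19.
Back-substitute into (2): p₂ = (249 − 1×63/19) / 3 = 1556/19.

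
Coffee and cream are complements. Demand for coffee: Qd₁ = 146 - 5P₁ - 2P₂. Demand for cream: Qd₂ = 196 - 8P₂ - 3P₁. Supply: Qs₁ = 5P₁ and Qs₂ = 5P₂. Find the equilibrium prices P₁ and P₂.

Market 1: 146 - 5P₁ - 2P₂ = 5P₁ → 10P₁ + 2P₂ = 146.
Market 2: 13P₂ + 3P₁ = 196.
Eliminating P₂: 13×(1) − 2×(2) gives 124P₁ = 1506, so P₁ = 753/62.
Back-substitute into (2): P₂ = (196 − 3×753/62) / 13 = 761/62.

P₁ = 753/62, P₂ = 761/62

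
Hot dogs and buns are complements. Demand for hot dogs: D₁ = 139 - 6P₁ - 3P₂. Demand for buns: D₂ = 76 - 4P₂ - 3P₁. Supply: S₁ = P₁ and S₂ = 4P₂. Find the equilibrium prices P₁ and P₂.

P₁ = 884/47, P₂ = 115/47

Market 1: 139 - 6P₁ - 3P₂ = P₁ → 7P₁ + 3P₂ = 139.
Market 2: 8P₂ + 3P₁ = 76.
Eliminating P₂: 8×(1) − 3×(2) gives 47P₁ = 884, so P₁ = 884/47.
Back-substitute into (2): P₂ = (76 − 3×884/47) / 8 = 115/47.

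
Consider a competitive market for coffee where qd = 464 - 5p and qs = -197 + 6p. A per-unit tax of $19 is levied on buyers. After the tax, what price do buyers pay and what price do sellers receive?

Pre-tax equilibrium: p* = 661/11, q* = 1799/11.
Tax on buyers shifts demand to qd = 464 − 5(p + 19) = 369 - 5p.
369 - 5p = -197 + 6p gives seller price ps = 566/11; buyers pay pb = 566/11 + 19 = 775/11.
New quantity: q = 464 − 5(775/11) = 1229/11.

Buyers pay 775/11, sellers receive 566/11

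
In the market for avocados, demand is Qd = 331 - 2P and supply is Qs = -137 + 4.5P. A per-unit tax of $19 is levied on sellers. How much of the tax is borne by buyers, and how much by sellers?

Buyers bear 171/13, sellers bear 76/13

Pre-tax equilibrium: P* = 72, Q* = 187.
Tax on sellers shifts supply to Qs = -137 + 4.5(P − 19) = -222.5 + 4.5P.
331 - 2P = -222.5 + 4.5P gives buyer price Pb = 1107/13; sellers receive Ps = 1107/13 − 19 = 860/13.
New quantity: Q = 331 − 2(1107/13) = 2089/13.
Buyer burden = 1107/13 − 72 = 171/13; seller burden = 72 − 860/13 = 76/13.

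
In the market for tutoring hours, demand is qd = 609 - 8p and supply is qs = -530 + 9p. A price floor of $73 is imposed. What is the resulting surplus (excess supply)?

Equilibrium price would be p* = 67, so the floor at 73 binds.
At p = 73: qd = 25, qs = 127.
Surplus = 127 − 25 = 102.

Surplus = 102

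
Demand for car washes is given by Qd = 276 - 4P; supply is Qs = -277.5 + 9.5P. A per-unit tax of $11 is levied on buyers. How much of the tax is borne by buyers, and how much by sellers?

Pre-tax equilibrium: P* = 41, Q* = 112.
Tax on buyers shifts demand to Qd = 276 − 4(P + 11) = 232 - 4P.
232 - 4P = -277.5 + 9.5P gives seller price Ps = 1019/27; buyers pay Pb = 1019/27 + 11 = 1316/27.
New quantity: Q = 276 − 4(1316/27) = 2188/27.
Buyer burden = 1316/27 − 41 = 209/27; seller burden = 41 − 1019/27 = 88/27.

Buyers bear 209/27, sellers bear 88/27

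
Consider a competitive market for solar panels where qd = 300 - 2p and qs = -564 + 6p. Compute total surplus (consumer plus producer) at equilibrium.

Total surplus = 2352

Equilibrium: 300 - 2p = -564 + 6p gives p* = 108, q* = 84.
Demand choke price: p = 150; supply starts at p = 94.
CS = ½(150 − 108)(84) = 1764; PS = ½(108 − 94)(84) = 588.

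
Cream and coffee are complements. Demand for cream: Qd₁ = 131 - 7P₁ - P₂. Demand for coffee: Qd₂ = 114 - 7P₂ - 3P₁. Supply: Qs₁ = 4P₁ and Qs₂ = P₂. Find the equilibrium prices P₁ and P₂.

P₁ = 934/85, P₂ = 861/85

Market 1: 131 - 7P₁ - P₂ = 4P₁ → 11P₁ + P₂ = 131.
Market 2: 8P₂ + 3P₁ = 114.
Eliminating P₂: 8×(1) − 1×(2) gives 85P₁ = 934, so P₁ = 934/85.
Back-substitute into (2): P₂ = (114 − 3×934/85) / 8 = 861/85.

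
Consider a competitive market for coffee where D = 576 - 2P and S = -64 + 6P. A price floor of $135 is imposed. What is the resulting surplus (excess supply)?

Equilibrium price would be P* = 80, so the floor at 135 binds.
At P = 135: D = 306, S = 746.
Surplus = 746 − 306 = 440.

Surplus = 440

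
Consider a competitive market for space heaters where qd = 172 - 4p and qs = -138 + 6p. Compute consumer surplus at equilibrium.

Equilibrium: 172 - 4p = -138 + 6p gives p* = 31, q* = 48.
Demand choke price (qd = 0): p = 43.
CS = ½(43 − 31)(48) = 288.

Consumer surplus = 288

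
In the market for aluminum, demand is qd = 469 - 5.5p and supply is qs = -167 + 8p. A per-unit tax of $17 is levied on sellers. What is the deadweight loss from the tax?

Pre-tax equilibrium: p* = 424/9, q* = 1889/9.
Tax on sellers shifts supply to qs = -167 + 8(p − 17) = -303 + 8p.
469 - 5.5p = -303 + 8p gives buyer price pb = 1544/27; sellers receive ps = 1544/27 − 17 = 1085/27.
New quantity: q = 469 − 5.5(1544/27) = 4171/27.
DWL = ½ × 17 × (1889/9 − 4171/27) = 12716/27.

Deadweight loss = 12716/27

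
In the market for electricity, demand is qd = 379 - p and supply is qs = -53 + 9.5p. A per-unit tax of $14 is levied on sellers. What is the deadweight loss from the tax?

Pre-tax equilibrium: p* = 288/7, q* = 2365/7.
Tax on sellers shifts supply to qs = -53 + 9.5(p − 14) = -186 + 9.5p.
379 - p = -186 + 9.5p gives buyer price pb = 1130/21; sellers receive ps = 1130/21 − 14 = 836/21.
New quantity: q = 379 − 1(1130/21) = 6829/21.
DWL = ½ × 14 × (2365/7 − 6829/21) = 266/3.

Deadweight loss = 266/3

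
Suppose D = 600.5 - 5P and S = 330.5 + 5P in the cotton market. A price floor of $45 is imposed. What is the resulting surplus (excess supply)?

Equilibrium price would be P* = 27, so the floor at 45 binds.
At P = 45: D = 375.5, S = 555.5.
Surplus = 555.5 − 375.5 = 180.

Surplus = 180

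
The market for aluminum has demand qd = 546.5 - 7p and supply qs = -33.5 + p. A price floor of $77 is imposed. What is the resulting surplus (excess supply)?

Equilibrium price would be p* = 72.5, so the floor at 77 binds.
At p = 77: qd = 7.5, qs = 43.5.
Surplus = 43.5 − 7.5 = 36.

Surplus = 36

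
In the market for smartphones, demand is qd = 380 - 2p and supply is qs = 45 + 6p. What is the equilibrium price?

Set qd = qs: 380 - 2p = 45 + 6p.
335 = 8p, so p* = 41.875.
q* = 380 − 2(41.875) = 296.25.

p* = 41.875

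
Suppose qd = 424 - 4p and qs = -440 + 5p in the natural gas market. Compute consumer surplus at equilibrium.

Equilibrium: 424 - 4p = -440 + 5p gives p* = 96, q* = 40.
Demand choke price (qd = 0): p = 106.
CS = ½(106 − 96)(40) = 200.

Consumer surplus = 200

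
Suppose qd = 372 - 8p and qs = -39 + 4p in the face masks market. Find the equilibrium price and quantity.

Set qd = qs: 372 - 8p = -39 + 4p.
411 = 12p, so p* = 34.25.
q* = 372 − 8(34.25) = 98.

p* = 34.25, q* = 98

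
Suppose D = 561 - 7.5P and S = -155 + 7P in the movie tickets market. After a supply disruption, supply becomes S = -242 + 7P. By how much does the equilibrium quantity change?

ΔQ = -45

Original equilibrium: P* = 1432/29, Q* = 5529/29.
New equilibrium: 561 - 7.5P = -242 + 7P, so 803 = 14.5P and P' = 1606/29; Q' = 561 − 7.5(1606/29) = 4224/29.
Change in quantity: 4224/29 − 5529/29 = -45.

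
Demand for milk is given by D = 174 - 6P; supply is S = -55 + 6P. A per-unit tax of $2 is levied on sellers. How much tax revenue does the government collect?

Pre-tax equilibrium: P* = 229/12, Q* = 59.5.
Tax on sellers shifts supply to S = -55 + 6(P − 2) = -67 + 6P.
174 - 6P = -67 + 6P gives buyer price Pb = 241/12; sellers receive Ps = 241/12 − 2 = 217/12.
New quantity: Q = 174 − 6(241/12) = 53.5.
Revenue = 2 × 53.5 = 107.

Tax revenue = 107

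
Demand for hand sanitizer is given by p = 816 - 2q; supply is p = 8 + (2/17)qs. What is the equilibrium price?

p* = 476/9

Set the two price expressions equal: 816 - 2q = 8 + (2/17)q.
808 = (36/17)q, so q* = 3434/9.
p* = 816 − (2)(3434/9) = 476/9.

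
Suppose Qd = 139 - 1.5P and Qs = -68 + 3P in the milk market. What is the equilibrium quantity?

Q* = 70

Set Qd = Qs: 139 - 1.5P = -68 + 3P.
207 = 4.5P, so P* = 46.
Q* = 139 − 1.5(46) = 70.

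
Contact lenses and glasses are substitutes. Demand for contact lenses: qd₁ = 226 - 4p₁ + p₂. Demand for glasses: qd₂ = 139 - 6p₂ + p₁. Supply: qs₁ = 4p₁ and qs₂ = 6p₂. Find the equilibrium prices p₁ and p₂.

Market 1: 226 - 4p₁ + p₂ = 4p₁ → 8p₁ - p₂ = 226.
Market 2: 12p₂ - p₁ = 139.
Eliminating p₂: 12×(1) + 1×(2) gives 95p₁ = 2851, so p₁ = 2851/95.
Back-substitute into (2): p₂ = (139 + 1×2851/95) / 12 = 1338/95.

p₁ = 2851/95, p₂ = 1338/95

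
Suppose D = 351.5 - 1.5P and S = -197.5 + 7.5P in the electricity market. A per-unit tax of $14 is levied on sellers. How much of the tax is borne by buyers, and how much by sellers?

Pre-tax equilibrium: P* = 61, Q* = 260.
Tax on sellers shifts supply to S = -197.5 + 7.5(P − 14) = -302.5 + 7.5P.
351.5 - 1.5P = -302.5 + 7.5P gives buyer price Pb = 218/3; sellers receive Ps = 218/3 − 14 = 176/3.
New quantity: Q = 351.5 − 1.5(218/3) = 242.5.
Buyer burden = 218/3 − 61 = 35/3; seller burden = 61 − 176/3 = 7/3.

Buyers bear 35/3, sellers bear 7/3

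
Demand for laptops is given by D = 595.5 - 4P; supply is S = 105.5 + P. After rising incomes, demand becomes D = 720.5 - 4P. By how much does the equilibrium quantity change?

ΔQ = 25

Original equilibrium: P* = 98, Q* = 203.5.
New equilibrium: 720.5 - 4P = 105.5 + P, so 615 = 5P and P' = 123; Q' = 720.5 − 4(123) = 228.5.
Change in quantity: 228.5 − 203.5 = 25.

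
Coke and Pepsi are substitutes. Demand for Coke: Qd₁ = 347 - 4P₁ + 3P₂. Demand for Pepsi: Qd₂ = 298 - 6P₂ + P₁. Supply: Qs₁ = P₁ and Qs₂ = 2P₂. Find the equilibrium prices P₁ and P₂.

Market 1: 347 - 4P₁ + 3P₂ = P₁ → 5P₁ - 3P₂ = 347.
Market 2: 8P₂ - P₁ = 298.
Eliminating P₂: 8×(1) + 3×(2) gives 37P₁ = 3670, so P₁ = 3670/37.
Back-substitute into (2): P₂ = (298 + 1×3670/37) / 8 = 1837/37.

P₁ = 3670/37, P₂ = 1837/37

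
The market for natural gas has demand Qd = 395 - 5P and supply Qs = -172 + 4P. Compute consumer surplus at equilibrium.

Consumer surplus = 640

Equilibrium: 395 - 5P = -172 + 4P gives P* = 63, Q* = 80.
Demand choke price (Qd = 0): P = 79.
CS = ½(79 − 63)(80) = 640.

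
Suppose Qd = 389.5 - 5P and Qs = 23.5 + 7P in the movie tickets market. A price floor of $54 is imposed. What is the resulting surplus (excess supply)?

Surplus = 282

Equilibrium price would be P* = 30.5, so the floor at 54 binds.
At P = 54: Qd = 119.5, Qs = 401.5.
Surplus = 401.5 − 119.5 = 282.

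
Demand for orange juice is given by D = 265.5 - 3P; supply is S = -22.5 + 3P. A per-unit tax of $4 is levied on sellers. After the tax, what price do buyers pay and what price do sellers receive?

Buyers pay $50, sellers receive $46

Pre-tax equilibrium: P* = 48, Q* = 121.5.
Tax on sellers shifts supply to S = -22.5 + 3(P − 4) = -34.5 + 3P.
265.5 - 3P = -34.5 + 3P gives buyer price Pb = 50; sellers receive Ps = 50 − 4 = 46.
New quantity: Q = 265.5 − 3(50) = 115.5.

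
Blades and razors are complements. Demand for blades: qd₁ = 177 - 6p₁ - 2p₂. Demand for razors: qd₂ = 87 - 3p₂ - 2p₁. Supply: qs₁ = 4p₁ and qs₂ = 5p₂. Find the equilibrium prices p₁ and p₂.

p₁ = 621/38, p₂ = 129/19

Market 1: 177 - 6p₁ - 2p₂ = 4p₁ → 10p₁ + 2p₂ = 177.
Market 2: 8p₂ + 2p₁ = 87.
Eliminating p₂: 8×(1) − 2×(2) gives 76p₁ = 1242, so p₁ = 621/38.
Back-substitute into (2): p₂ = (87 − 2×621/38) / 8 = 129/19.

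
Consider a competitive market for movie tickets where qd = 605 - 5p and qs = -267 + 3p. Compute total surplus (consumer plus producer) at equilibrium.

Total surplus = 960

Equilibrium: 605 - 5p = -267 + 3p gives p* = 109, q* = 60.
Demand choke price: p = 121; supply starts at p = 89.
CS = ½(121 − 109)(60) = 360; PS = ½(109 − 89)(60) = 600.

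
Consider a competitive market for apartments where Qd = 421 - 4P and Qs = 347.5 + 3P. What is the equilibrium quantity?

Q* = 379

Set Qd = Qs: 421 - 4P = 347.5 + 3P.
73.5 = 7P, so P* = 10.5.
Q* = 421 − 4(10.5) = 379.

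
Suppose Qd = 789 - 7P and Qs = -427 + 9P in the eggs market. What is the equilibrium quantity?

Set Qd = Qs: 789 - 7P = -427 + 9P.
1216 = 16P, so P* = 76.
Q* = 789 − 7(76) = 257.

Q* = 257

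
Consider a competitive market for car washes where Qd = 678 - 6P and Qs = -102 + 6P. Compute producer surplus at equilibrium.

Producer surplus = 6912

Equilibrium: 678 - 6P = -102 + 6P gives P* = 65, Q* = 288.
Supply starts at P = 17 (where Qs = 0).
PS = ½(65 − 17)(288) = 6912.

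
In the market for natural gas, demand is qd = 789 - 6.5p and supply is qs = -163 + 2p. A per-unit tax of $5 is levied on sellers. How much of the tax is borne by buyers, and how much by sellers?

Buyers bear 20/17, sellers bear 65/17

Pre-tax equilibrium: p* = 112, q* = 61.
Tax on sellers shifts supply to qs = -163 + 2(p − 5) = -173 + 2p.
789 - 6.5p = -173 + 2p gives buyer price pb = 1924/17; sellers receive ps = 1924/17 − 5 = 1839/17.
New quantity: q = 789 − 6.5(1924/17) = 907/17.
Buyer burden = 1924/17 − 112 = 20/17; seller burden = 112 − 1839/17 = 65/17.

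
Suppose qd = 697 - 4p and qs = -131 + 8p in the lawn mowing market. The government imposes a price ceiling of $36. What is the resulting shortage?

Shortage = 396

Equilibrium price would be p* = 69, so the ceiling at 36 binds.
At p = 36: qd = 697 − 4(36) = 553, qs = -131 + 8(36) = 157.
Shortage = 553 − 157 = 396.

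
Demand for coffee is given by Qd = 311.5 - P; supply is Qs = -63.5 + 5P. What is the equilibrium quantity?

Set Qd = Qs: 311.5 - P = -63.5 + 5P.
375 = 6P, so P* = 62.5.
Q* = 311.5 − 1(62.5) = 249.

Q* = 249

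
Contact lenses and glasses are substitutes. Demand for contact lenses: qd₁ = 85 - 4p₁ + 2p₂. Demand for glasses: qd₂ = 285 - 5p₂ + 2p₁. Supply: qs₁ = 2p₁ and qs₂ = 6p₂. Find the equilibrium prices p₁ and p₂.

p₁ = 1505/62, p₂ = 940/31

Market 1: 85 - 4p₁ + 2p₂ = 2p₁ → 6p₁ - 2p₂ = 85.
Market 2: 11p₂ - 2p₁ = 285.
Eliminating p₂: 11×(1) + 2×(2) gives 62p₁ = 1505, so p₁ = 1505/62.
Back-substitute into (2): p₂ = (285 + 2×1505/62) / 11 = 940/31.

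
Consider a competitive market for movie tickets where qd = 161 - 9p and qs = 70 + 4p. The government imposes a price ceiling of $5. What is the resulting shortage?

Shortage = 26

Equilibrium price would be p* = 7, so the ceiling at 5 binds.
At p = 5: qd = 161 − 9(5) = 116, qs = 70 + 4(5) = 90.
Shortage = 116 − 90 = 26.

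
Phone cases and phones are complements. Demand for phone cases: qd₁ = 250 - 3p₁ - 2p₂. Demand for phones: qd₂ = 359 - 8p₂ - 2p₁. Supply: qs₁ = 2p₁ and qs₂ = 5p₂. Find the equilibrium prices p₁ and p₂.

Market 1: 250 - 3p₁ - 2p₂ = 2p₁ → 5p₁ + 2p₂ = 250.
Market 2: 13p₂ + 2p₁ = 359.
Eliminating p₂: 13×(1) − 2×(2) gives 61p₁ = 2532, so p₁ = 2532/61.
Back-substitute into (2): p₂ = (359 − 2×2532/61) / 13 = 1295/61.

p₁ = 2532/61, p₂ = 1295/61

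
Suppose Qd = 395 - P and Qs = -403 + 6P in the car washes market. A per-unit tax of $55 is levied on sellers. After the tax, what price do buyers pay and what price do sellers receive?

Pre-tax equilibrium: P* = 114, Q* = 281.
Tax on sellers shifts supply to Qs = -403 + 6(P − 55) = -733 + 6P.
395 - P = -733 + 6P gives buyer price Pb = 1128/7; sellers receive Ps = 1128/7 − 55 = 743/7.
New quantity: Q = 395 − 1(1128/7) = 1637/7.

Buyers pay 1128/7, sellers receive 743/7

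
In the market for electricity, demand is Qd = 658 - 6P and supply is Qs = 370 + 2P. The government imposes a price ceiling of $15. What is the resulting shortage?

Equilibrium price would be P* = 36, so the ceiling at 15 binds.
At P = 15: Qd = 658 − 6(15) = 568, Qs = 370 + 2(15) = 400.
Shortage = 568 − 400 = 168.

Shortage = 168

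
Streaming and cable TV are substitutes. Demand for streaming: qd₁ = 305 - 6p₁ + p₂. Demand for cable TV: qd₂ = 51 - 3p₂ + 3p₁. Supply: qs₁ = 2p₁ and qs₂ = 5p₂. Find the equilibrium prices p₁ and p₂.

p₁ = 2491/61, p₂ = 1323/61

Market 1: 305 - 6p₁ + p₂ = 2p₁ → 8p₁ - p₂ = 305.
Market 2: 8p₂ - 3p₁ = 51.
Eliminating p₂: 8×(1) + 1×(2) gives 61p₁ = 2491, so p₁ = 2491/61.
Back-substitute into (2): p₂ = (51 + 3×2491/61) / 8 = 1323/61.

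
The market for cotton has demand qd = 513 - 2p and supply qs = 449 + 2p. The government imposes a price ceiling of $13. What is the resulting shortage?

Shortage = 12

Equilibrium price would be p* = 16, so the ceiling at 13 binds.
At p = 13: qd = 513 − 2(13) = 487, qs = 449 + 2(13) = 475.
Shortage = 487 − 475 = 12.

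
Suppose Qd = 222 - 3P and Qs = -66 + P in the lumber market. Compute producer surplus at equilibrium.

Equilibrium: 222 - 3P = -66 + P gives P* = 72, Q* = 6.
Supply starts at P = 66 (where Qs = 0).
PS = ½(72 − 66)(6) = 18.

Producer surplus = 18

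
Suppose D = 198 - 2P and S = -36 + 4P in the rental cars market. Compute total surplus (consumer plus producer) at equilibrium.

Total surplus = 5400

Equilibrium: 198 - 2P = -36 + 4P gives P* = 39, Q* = 120.
Demand choke price: P = 99; supply starts at P = 9.
CS = ½(99 − 39)(120) = 3600; PS = ½(39 − 9)(120) = 1800.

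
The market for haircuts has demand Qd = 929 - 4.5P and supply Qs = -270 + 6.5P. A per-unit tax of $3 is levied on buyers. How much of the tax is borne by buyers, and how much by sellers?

Pre-tax equilibrium: P* = 109, Q* = 438.5.
Tax on buyers shifts demand to Qd = 929 − 4.5(P + 3) = 915.5 - 4.5P.
915.5 - 4.5P = -270 + 6.5P gives seller price Ps = 2371/22; buyers pay Pb = 2371/22 + 3 = 2437/22.
New quantity: Q = 929 − 4.5(2437/22) = 18943/44.
Buyer burden = 2437/22 − 109 = 39/22; seller burden = 109 − 2371/22 = 27/22.

Buyers bear 39/22, sellers bear 27/22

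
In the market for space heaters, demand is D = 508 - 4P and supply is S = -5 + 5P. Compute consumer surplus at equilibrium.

Equilibrium: 508 - 4P = -5 + 5P gives P* = 57, Q* = 280.
Demand choke price (D = 0): P = 127.
CS = ½(127 − 57)(280) = 9800.

Consumer surplus = 9800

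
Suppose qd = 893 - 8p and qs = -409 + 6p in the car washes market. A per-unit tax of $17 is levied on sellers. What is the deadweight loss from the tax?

Deadweight loss = 3468/7

Pre-tax equilibrium: p* = 93, q* = 149.
Tax on sellers shifts supply to qs = -409 + 6(p − 17) = -511 + 6p.
893 - 8p = -511 + 6p gives buyer price pb = 702/7; sellers receive ps = 702/7 − 17 = 583/7.
New quantity: q = 893 − 8(702/7) = 635/7.
DWL = ½ × 17 × (149 − 635/7) = 3468/7.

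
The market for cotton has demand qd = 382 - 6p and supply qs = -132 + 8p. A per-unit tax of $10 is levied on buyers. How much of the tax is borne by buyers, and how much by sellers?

Buyers bear 40/7, sellers bear 30/7

Pre-tax equilibrium: p* = 257/7, q* = 1132/7.
Tax on buyers shifts demand to qd = 382 − 6(p + 10) = 322 - 6p.
322 - 6p = -132 + 8p gives seller price ps = 227/7; buyers pay pb = 227/7 + 10 = 297/7.
New quantity: q = 382 − 6(297/7) = 892/7.
Buyer burden = 297/7 − 257/7 = 40/7; seller burden = 257/7 − 227/7 = 30/7.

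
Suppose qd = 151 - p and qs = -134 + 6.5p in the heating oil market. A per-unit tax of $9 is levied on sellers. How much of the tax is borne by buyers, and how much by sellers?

Pre-tax equilibrium: p* = 38, q* = 113.
Tax on sellers shifts supply to qs = -134 + 6.5(p − 9) = -192.5 + 6.5p.
151 - p = -192.5 + 6.5p gives buyer price pb = 45.8; sellers receive ps = 45.8 − 9 = 36.8.
New quantity: q = 151 − 1(45.8) = 105.2.
Buyer burden = 45.8 − 38 = 7.8; seller burden = 38 − 36.8 = 1.2.

Buyers bear $7.8, sellers bear $1.2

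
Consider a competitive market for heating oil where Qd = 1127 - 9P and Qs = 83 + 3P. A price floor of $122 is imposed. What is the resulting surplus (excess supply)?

Equilibrium price would be P* = 87, so the floor at 122 binds.
At P = 122: Qd = 29, Qs = 449.
Surplus = 449 − 29 = 420.

Surplus = 420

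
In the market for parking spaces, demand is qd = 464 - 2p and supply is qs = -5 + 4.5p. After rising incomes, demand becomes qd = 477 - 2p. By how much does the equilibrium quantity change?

Original equilibrium: p* = 938/13, q* = 4156/13.
New equilibrium: 477 - 2p = -5 + 4.5p, so 482 = 6.5p and p' = 964/13; q' = 477 − 2(964/13) = 4273/13.
Change in quantity: 4273/13 − 4156/13 = 9.

Δq = 9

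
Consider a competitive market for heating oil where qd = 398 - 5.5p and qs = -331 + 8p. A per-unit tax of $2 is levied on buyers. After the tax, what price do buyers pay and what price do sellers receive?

Pre-tax equilibrium: p* = 54, q* = 101.
Tax on buyers shifts demand to qd = 398 − 5.5(p + 2) = 387 - 5.5p.
387 - 5.5p = -331 + 8p gives seller price ps = 1436/27; buyers pay pb = 1436/27 + 2 = 1490/27.
New quantity: q = 398 − 5.5(1490/27) = 2551/27.

Buyers pay 1490/27, sellers receive 1436/27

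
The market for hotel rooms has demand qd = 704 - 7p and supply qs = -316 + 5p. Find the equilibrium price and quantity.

p* = 85, q* = 109

Set qd = qs: 704 - 7p = -316 + 5p.
1020 = 12p, so p* = 85.
q* = 704 − 7(85) = 109.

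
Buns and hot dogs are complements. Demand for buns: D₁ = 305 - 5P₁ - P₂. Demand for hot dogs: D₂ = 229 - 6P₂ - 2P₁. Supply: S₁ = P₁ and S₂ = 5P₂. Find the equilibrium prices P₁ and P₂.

Market 1: 305 - 5P₁ - P₂ = P₁ → 6P₁ + P₂ = 305.
Market 2: 11P₂ + 2P₁ = 229.
Eliminating P₂: 11×(1) − 1×(2) gives 64P₁ = 3126, so P₁ = 48.84375.
Back-substitute into (2): P₂ = (229 − 2×48.84375) / 11 = 11.9375.

P₁ = 48.84375, P₂ = 11.9375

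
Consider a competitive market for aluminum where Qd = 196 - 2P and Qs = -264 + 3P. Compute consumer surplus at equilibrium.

Consumer surplus = 36

Equilibrium: 196 - 2P = -264 + 3P gives P* = 92, Q* = 12.
Demand choke price (Qd = 0): P = 98.
CS = ½(98 − 92)(12) = 36.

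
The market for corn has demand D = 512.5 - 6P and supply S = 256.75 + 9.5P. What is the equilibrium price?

Set D = S: 512.5 - 6P = 256.75 + 9.5P.
255.75 = 15.5P, so P* = 16.5.
Q* = 512.5 − 6(16.5) = 413.5.

P* = 16.5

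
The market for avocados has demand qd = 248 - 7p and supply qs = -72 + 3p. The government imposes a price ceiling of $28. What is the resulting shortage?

Equilibrium price would be p* = 32, so the ceiling at 28 binds.
At p = 28: qd = 248 − 7(28) = 52, qs = -72 + 3(28) = 12.
Shortage = 52 − 12 = 40.

Shortage = 40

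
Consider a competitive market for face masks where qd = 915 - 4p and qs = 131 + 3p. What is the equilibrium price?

p* = 112

Set qd = qs: 915 - 4p = 131 + 3p.
784 = 7p, so p* = 112.
q* = 915 − 4(112) = 467.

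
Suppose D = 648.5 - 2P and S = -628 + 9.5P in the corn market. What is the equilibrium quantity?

Set D = S: 648.5 - 2P = -628 + 9.5P.
1276.5 = 11.5P, so P* = 111.
Q* = 648.5 − 2(111) = 426.5.

Q* = 426.5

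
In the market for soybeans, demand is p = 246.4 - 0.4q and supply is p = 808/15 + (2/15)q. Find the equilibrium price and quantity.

p* = 102, q* = 361

Set the two price expressions equal: 246.4 - 0.4q = 808/15 + (2/15)q.
2888/15 = (8/15)q, so q* = 361.
p* = 246.4 − (0.4)(361) = 102.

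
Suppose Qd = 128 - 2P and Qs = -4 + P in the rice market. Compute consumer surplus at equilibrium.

Consumer surplus = 400

Equilibrium: 128 - 2P = -4 + P gives P* = 44, Q* = 40.
Demand choke price (Qd = 0): P = 64.
CS = ½(64 − 44)(40) = 400.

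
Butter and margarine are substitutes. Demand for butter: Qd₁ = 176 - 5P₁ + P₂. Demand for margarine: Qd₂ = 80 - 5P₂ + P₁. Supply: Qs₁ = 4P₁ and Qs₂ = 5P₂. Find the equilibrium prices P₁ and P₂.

P₁ = 1840/89, P₂ = 896/89

Market 1: 176 - 5P₁ + P₂ = 4P₁ → 9P₁ - P₂ = 176.
Market 2: 10P₂ - P₁ = 80.
Eliminating P₂: 10×(1) + 1×(2) gives 89P₁ = 1840, so P₁ = 1840/89.
Back-substitute into (2): P₂ = (80 + 1×1840/89) / 10 = 896/89.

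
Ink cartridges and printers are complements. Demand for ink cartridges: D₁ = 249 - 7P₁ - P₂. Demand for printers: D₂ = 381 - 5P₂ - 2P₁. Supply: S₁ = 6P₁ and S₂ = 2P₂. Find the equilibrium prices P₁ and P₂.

Market 1: 249 - 7P₁ - P₂ = 6P₁ → 13P₁ + P₂ = 249.
Market 2: 7P₂ + 2P₁ = 381.
Eliminating P₂: 7×(1) − 1×(2) gives 89P₁ = 1362, so P₁ = 1362/89.
Back-substitute into (2): P₂ = (381 − 2×1362/89) / 7 = 4455/89.

P₁ = 1362/89, P₂ = 4455/89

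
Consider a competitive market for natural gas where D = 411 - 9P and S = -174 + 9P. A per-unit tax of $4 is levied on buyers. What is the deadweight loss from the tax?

Deadweight loss = 36

Pre-tax equilibrium: P* = 32.5, Q* = 118.5.
Tax on buyers shifts demand to D = 411 − 9(P + 4) = 375 - 9P.
375 - 9P = -174 + 9P gives seller price Ps = 30.5; buyers pay Pb = 30.5 + 4 = 34.5.
New quantity: Q = 411 − 9(34.5) = 100.5.
DWL = ½ × 4 × (118.5 − 100.5) = 36.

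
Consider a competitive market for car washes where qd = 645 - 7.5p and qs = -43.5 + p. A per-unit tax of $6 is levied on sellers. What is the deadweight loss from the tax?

Deadweight loss = 270/17

Pre-tax equilibrium: p* = 81, q* = 37.5.
Tax on sellers shifts supply to qs = -43.5 + 1(p − 6) = -49.5 + p.
645 - 7.5p = -49.5 + p gives buyer price pb = 1389/17; sellers receive ps = 1389/17 − 6 = 1287/17.
New quantity: q = 645 − 7.5(1389/17) = 1095/34.
DWL = ½ × 6 × (37.5 − 1095/34) = 270/17.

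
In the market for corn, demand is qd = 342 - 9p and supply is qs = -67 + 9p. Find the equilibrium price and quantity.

Set qd = qs: 342 - 9p = -67 + 9p.
409 = 18p, so p* = 409/18.
q* = 342 − 9(409/18) = 137.5.

p* = 409/18, q* = 137.5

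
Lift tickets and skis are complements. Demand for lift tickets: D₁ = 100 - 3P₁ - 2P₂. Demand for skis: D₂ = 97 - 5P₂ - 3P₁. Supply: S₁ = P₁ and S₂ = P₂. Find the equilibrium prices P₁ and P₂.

P₁ = 203/9, P₂ = 44/9

Market 1: 100 - 3P₁ - 2P₂ = P₁ → 4P₁ + 2P₂ = 100.
Market 2: 6P₂ + 3P₁ = 97.
Eliminating P₂: 6×(1) − 2×(2) gives 18P₁ = 406, so P₁ = 203/9.
Back-substitute into (2): P₂ = (97 − 3×203/9) / 6 = 44/9.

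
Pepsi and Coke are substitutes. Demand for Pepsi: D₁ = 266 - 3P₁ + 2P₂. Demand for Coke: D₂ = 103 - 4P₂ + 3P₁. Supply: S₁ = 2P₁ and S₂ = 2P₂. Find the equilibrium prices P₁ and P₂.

Market 1: 266 - 3P₁ + 2P₂ = 2P₁ → 5P₁ - 2P₂ = 266.
Market 2: 6P₂ - 3P₁ = 103.
Eliminating P₂: 6×(1) + 2×(2) gives 24P₁ = 1802, so P₁ = 901/12.
Back-substitute into (2): P₂ = (103 + 3×901/12) / 6 = 1313/24.

P₁ = 901/12, P₂ = 1313/24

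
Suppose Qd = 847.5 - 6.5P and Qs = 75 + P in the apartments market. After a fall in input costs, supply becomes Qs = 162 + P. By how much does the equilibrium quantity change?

ΔQ = 75.4

Original equilibrium: P* = 103, Q* = 178.
New equilibrium: 847.5 - 6.5P = 162 + P, so 685.5 = 7.5P and P' = 91.4; Q' = 847.5 − 6.5(91.4) = 253.4.
Change in quantity: 253.4 − 178 = 75.4.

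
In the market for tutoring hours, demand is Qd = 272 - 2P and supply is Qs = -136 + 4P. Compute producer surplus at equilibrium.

Producer surplus = 2312

Equilibrium: 272 - 2P = -136 + 4P gives P* = 68, Q* = 136.
Supply starts at P = 34 (where Qs = 0).
PS = ½(68 − 34)(136) = 2312.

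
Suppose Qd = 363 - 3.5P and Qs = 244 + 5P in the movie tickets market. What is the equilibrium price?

P* = 14

Set Qd = Qs: 363 - 3.5P = 244 + 5P.
119 = 8.5P, so P* = 14.
Q* = 363 − 3.5(14) = 314.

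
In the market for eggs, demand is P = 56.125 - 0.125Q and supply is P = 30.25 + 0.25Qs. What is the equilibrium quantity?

Q* = 69

Set the two price expressions equal: 56.125 - 0.125Q = 30.25 + 0.25Q.
25.875 = 0.375Q, so Q* = 69.
P* = 56.125 − (0.125)(69) = 47.5.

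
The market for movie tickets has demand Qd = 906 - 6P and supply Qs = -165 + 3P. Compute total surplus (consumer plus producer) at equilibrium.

Equilibrium: 906 - 6P = -165 + 3P gives P* = 119, Q* = 192.
Demand choke price: P = 151; supply starts at P = 55.
CS = ½(151 − 119)(192) = 3072; PS = ½(119 − 55)(192) = 6144.

Total surplus = 9216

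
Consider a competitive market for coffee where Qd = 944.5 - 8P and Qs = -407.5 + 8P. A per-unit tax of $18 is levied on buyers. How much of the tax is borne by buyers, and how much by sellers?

Buyers bear $9, sellers bear $9

Pre-tax equilibrium: P* = 84.5, Q* = 268.5.
Tax on buyers shifts demand to Qd = 944.5 − 8(P + 18) = 800.5 - 8P.
800.5 - 8P = -407.5 + 8P gives seller price Ps = 75.5; buyers pay Pb = 75.5 + 18 = 93.5.
New quantity: Q = 944.5 − 8(93.5) = 196.5.
Buyer burden = 93.5 − 84.5 = 9; seller burden = 84.5 − 75.5 = 9.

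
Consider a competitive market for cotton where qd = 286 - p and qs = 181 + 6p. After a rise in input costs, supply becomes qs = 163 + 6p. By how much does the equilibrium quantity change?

Original equilibrium: p* = 15, q* = 271.
New equilibrium: 286 - p = 163 + 6p, so 123 = 7p and p' = 123/7; q' = 286 − 1(123/7) = 1879/7.
Change in quantity: 1879/7 − 271 = -18/7.

Δq = -18/7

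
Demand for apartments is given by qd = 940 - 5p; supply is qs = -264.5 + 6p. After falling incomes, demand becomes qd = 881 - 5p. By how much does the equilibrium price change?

Original equilibrium: p* = 109.5, q* = 392.5.
New equilibrium: 881 - 5p = -264.5 + 6p, so 1145.5 = 11p and p' = 2291/22; q' = 881 − 5(2291/22) = 7927/22.
Change in price: 2291/22 − 109.5 = -59/11.

Δp = -59/11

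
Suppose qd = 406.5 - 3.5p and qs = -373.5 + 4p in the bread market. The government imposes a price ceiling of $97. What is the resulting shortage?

Shortage = 52.5

Equilibrium price would be p* = 104, so the ceiling at 97 binds.
At p = 97: qd = 406.5 − 3.5(97) = 67, qs = -373.5 + 4(97) = 14.5.
Shortage = 67 − 14.5 = 52.5.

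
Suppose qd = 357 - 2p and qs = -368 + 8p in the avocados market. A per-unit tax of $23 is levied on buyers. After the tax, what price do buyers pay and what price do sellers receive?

Pre-tax equilibrium: p* = 72.5, q* = 212.
Tax on buyers shifts demand to qd = 357 − 2(p + 23) = 311 - 2p.
311 - 2p = -368 + 8p gives seller price ps = 67.9; buyers pay pb = 67.9 + 23 = 90.9.
New quantity: q = 357 − 2(90.9) = 175.2.

Buyers pay $90.9, sellers receive $67.9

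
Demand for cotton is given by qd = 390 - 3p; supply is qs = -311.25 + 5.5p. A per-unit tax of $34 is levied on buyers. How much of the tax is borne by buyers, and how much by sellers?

Buyers bear $22, sellers bear $12

Pre-tax equilibrium: p* = 82.5, q* = 142.5.
Tax on buyers shifts demand to qd = 390 − 3(p + 34) = 288 - 3p.
288 - 3p = -311.25 + 5.5p gives seller price ps = 70.5; buyers pay pb = 70.5 + 34 = 104.5.
New quantity: q = 390 − 3(104.5) = 76.5.
Buyer burden = 104.5 − 82.5 = 22; seller burden = 82.5 − 70.5 = 12.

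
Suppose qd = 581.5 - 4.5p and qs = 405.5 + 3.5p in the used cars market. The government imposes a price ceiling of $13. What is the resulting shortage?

Equilibrium price would be p* = 22, so the ceiling at 13 binds.
At p = 13: qd = 581.5 − 4.5(13) = 523, qs = 405.5 + 3.5(13) = 451.
Shortage = 523 − 451 = 72.

Shortage = 72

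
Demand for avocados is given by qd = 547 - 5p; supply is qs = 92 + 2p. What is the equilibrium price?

p* = 65

Set qd = qs: 547 - 5p = 92 + 2p.
455 = 7p, so p* = 65.
q* = 547 − 5(65) = 222.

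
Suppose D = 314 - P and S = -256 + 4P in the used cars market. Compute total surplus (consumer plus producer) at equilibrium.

Equilibrium: 314 - P = -256 + 4P gives P* = 114, Q* = 200.
Demand choke price: P = 314; supply starts at P = 64.
CS = ½(314 − 114)(200) = 20000; PS = ½(114 − 64)(200) = 5000.

Total surplus = 25000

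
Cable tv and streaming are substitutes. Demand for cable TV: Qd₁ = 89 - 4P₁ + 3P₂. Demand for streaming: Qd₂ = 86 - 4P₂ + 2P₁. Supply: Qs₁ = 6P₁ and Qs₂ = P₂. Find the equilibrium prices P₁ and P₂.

Market 1: 89 - 4P₁ + 3P₂ = 6P₁ → 10P₁ - 3P₂ = 89.
Market 2: 5P₂ - 2P₁ = 86.
Eliminating P₂: 5×(1) + 3×(2) gives 44P₁ = 703, so P₁ = 703/44.
Back-substitute into (2): P₂ = (86 + 2×703/44) / 5 = 519/22.

P₁ = 703/44, P₂ = 519/22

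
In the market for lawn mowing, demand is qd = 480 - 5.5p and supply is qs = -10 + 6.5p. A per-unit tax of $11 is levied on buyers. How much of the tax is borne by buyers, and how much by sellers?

Buyers bear 143/24, sellers bear 121/24

Pre-tax equilibrium: p* = 245/6, q* = 3065/12.
Tax on buyers shifts demand to qd = 480 − 5.5(p + 11) = 419.5 - 5.5p.
419.5 - 5.5p = -10 + 6.5p gives seller price ps = 859/24; buyers pay pb = 859/24 + 11 = 1123/24.
New quantity: q = 480 − 5.5(1123/24) = 10687/48.
Buyer burden = 1123/24 − 245/6 = 143/24; seller burden = 245/6 − 859/24 = 121/24.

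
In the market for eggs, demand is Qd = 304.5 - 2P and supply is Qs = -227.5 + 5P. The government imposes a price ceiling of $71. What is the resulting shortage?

Equilibrium price would be P* = 76, so the ceiling at 71 binds.
At P = 71: Qd = 304.5 − 2(71) = 162.5, Qs = -227.5 + 5(71) = 127.5.
Shortage = 162.5 − 127.5 = 35.

Shortage = 35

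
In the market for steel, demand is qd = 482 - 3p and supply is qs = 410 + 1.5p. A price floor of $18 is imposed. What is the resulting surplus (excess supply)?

Equilibrium price would be p* = 16, so the floor at 18 binds.
At p = 18: qd = 428, qs = 437.
Surplus = 437 − 428 = 9.

Surplus = 9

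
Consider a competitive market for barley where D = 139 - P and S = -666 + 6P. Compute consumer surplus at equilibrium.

Consumer surplus = 288

Equilibrium: 139 - P = -666 + 6P gives P* = 115, Q* = 24.
Demand choke price (D = 0): P = 139.
CS = ½(139 − 115)(24) = 288.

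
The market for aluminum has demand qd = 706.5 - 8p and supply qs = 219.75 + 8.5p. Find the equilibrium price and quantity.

p* = 29.5, q* = 470.5

Set qd = qs: 706.5 - 8p = 219.75 + 8.5p.
486.75 = 16.5p, so p* = 29.5.
q* = 706.5 − 8(29.5) = 470.5.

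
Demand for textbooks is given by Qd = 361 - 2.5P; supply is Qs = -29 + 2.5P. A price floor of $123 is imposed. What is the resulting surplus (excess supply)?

Surplus = 225

Equilibrium price would be P* = 78, so the floor at 123 binds.
At P = 123: Qd = 53.5, Qs = 278.5.
Surplus = 278.5 − 53.5 = 225.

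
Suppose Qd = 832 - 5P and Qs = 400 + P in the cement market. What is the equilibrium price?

Set Qd = Qs: 832 - 5P = 400 + P.
432 = 6P, so P* = 72.
Q* = 832 − 5(72) = 472.

P* = 72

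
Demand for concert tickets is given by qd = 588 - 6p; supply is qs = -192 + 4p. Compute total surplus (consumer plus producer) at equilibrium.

Total surplus = 3000

Equilibrium: 588 - 6p = -192 + 4p gives p* = 78, q* = 120.
Demand choke price: p = 98; supply starts at p = 48.
CS = ½(98 − 78)(120) = 1200; PS = ½(78 − 48)(120) = 1800.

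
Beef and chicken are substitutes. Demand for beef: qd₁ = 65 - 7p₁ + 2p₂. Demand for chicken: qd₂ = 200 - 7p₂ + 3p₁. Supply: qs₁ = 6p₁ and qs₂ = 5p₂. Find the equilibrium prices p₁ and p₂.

Market 1: 65 - 7p₁ + 2p₂ = 6p₁ → 13p₁ - 2p₂ = 65.
Market 2: 12p₂ - 3p₁ = 200.
Eliminating p₂: 12×(1) + 2×(2) gives 150p₁ = 1180, so p₁ = 118/15.
Back-substitute into (2): p₂ = (200 + 3×118/15) / 12 = 559/30.

p₁ = 118/15, p₂ = 559/30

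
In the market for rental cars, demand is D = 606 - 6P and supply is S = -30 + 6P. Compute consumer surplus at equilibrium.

Equilibrium: 606 - 6P = -30 + 6P gives P* = 53, Q* = 288.
Demand choke price (D = 0): P = 101.
CS = ½(101 − 53)(288) = 6912.

Consumer surplus = 6912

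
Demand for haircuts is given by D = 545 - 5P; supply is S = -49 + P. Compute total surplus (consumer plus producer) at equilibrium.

Total surplus = 1500

Equilibrium: 545 - 5P = -49 + P gives P* = 99, Q* = 50.
Demand choke price: P = 109; supply starts at P = 49.
CS = ½(109 − 99)(50) = 250; PS = ½(99 − 49)(50) = 1250.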